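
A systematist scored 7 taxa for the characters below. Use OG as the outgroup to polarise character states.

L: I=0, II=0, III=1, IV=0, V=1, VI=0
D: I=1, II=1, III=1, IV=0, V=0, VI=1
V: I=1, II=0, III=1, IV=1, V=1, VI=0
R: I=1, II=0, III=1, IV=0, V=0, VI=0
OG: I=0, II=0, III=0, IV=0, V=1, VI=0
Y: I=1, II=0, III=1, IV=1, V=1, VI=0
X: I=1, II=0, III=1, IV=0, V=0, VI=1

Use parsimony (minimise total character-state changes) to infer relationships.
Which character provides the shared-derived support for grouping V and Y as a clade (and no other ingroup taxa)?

IV

Character polarity is set by the outgroup: the derived state is whichever differs from the outgroup's state, so for V the derived state is '0', and for the remaining characters it is '1'.
I (derived state '1') is shared by D, R, V, X, and Y — a synapomorphy uniting that clade.
II (derived state '1') is unique to D (autapomorphy; uninformative for grouping).
III (derived state '1') is shared by all ingroup taxa — unites the whole ingroup.
IV (derived state '1') is shared by V and Y — a synapomorphy uniting that clade.
V (derived state '0') is shared by D, R, and X — a synapomorphy uniting that clade.
VI: derived state '1' in D and X only — synapomorphy for {D, X}.
Most parsimonious ingroup topology: (((R,(D,X)),(Y,V)),L).
The clade {V, Y} is supported by IV: its derived state '1' occurs in exactly those taxa and in no other taxon (including the outgroup).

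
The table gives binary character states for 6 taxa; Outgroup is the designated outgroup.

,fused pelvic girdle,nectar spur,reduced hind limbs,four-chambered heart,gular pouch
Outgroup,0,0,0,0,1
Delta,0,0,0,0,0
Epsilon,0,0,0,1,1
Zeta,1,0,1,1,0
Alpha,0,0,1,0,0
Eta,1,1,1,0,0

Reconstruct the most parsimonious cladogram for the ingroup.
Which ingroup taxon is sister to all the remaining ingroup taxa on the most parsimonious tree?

Character polarity is set by the outgroup: the derived state is whichever differs from the outgroup's state, so for gular pouch the derived state is '0', and for the remaining characters it is '1'.
Only Eta and Zeta show the derived state '1' for fused pelvic girdle, supporting them as a clade.
nectar spur (derived state '1') is unique to Eta (autapomorphy; uninformative for grouping).
reduced hind limbs (derived state '1') is shared by Alpha, Eta, and Zeta — a synapomorphy uniting that clade.
four-chambered heart groups Epsilon and Zeta, which is incompatible with the clades supported by the remaining characters; treating it as convergent (homoplasy) costs fewer steps than any alternative tree.
gular pouch: derived state '0' in Alpha, Delta, Eta, and Zeta only — synapomorphy for {Alpha, Delta, Eta, Zeta}.
Most parsimonious ingroup topology: ((Delta,((Zeta,Eta),Alpha)),Epsilon).
Epsilon is sister to the clade containing all other ingroup taxa, so it is the earliest-diverging (most basal) ingroup lineage.

Epsilon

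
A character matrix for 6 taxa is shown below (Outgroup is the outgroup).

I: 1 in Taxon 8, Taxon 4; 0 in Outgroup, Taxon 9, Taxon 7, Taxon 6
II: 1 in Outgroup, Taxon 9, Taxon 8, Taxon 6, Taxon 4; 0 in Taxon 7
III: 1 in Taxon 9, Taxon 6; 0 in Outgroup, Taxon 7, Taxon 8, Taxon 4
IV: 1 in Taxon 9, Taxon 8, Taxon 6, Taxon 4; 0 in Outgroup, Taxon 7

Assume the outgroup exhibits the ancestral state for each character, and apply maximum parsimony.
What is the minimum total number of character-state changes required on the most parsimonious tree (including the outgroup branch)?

4

Character polarity is set by the outgroup: the derived state is whichever differs from the outgroup's state, so for II the derived state is '0', and for the remaining characters it is '1'.
I (derived state '1') is shared by Taxon 4 and Taxon 8 — a synapomorphy uniting that clade.
II: derived state '0' in Taxon 7 only — an autapomorphy, so it tells us nothing about relationships among taxa.
III: derived state '1' in Taxon 6 and Taxon 9 only — synapomorphy for {Taxon 6, Taxon 9}.
IV: derived state '1' in Taxon 4, Taxon 6, Taxon 8, and Taxon 9 only — synapomorphy for {Taxon 4, Taxon 6, Taxon 8, Taxon 9}.
Most parsimonious ingroup topology: (((Taxon 9,Taxon 6),(Taxon 8,Taxon 4)),Taxon 7).
Changes per character on this tree: I: 1; II: 1; III: 1; IV: 1.
Total = 4.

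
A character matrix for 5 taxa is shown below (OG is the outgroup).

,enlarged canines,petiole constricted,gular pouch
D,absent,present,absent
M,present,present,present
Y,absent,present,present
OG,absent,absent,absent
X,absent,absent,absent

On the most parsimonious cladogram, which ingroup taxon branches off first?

The outgroup has state 'absent' for every character, so 'present' is the derived state throughout.
enlarged canines: derived state 'present' in M only — an autapomorphy, so it tells us nothing about relationships among taxa.
petiole constricted: derived state 'present' in D, M, and Y only — synapomorphy for {D, M, Y}.
gular pouch: derived state 'present' in M and Y only — synapomorphy for {M, Y}.
Most parsimonious ingroup topology: (((M,Y),D),X).
X is sister to the clade containing all other ingroup taxa, so it is the earliest-diverging (most basal) ingroup lineage.

X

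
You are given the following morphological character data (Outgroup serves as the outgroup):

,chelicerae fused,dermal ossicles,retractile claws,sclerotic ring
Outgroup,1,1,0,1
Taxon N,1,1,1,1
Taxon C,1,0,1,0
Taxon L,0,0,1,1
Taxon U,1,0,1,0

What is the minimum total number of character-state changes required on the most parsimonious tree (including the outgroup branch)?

4

Character polarity is set by the outgroup: the derived state is whichever differs from the outgroup's state, so for chelicerae fused, dermal ossicles, sclerotic ring the derived state is '0', and for the remaining characters it is '1'.
chelicerae fused: derived state '0' in Taxon L only — an autapomorphy, so it tells us nothing about relationships among taxa.
dermal ossicles (derived state '0') is shared by Taxon C, Taxon L, and Taxon U — a synapomorphy uniting that clade.
All ingroup taxa share the derived state '1' for retractile claws; it defines the ingroup but does not resolve relationships within it.
sclerotic ring: derived state '0' in Taxon C and Taxon U only — synapomorphy for {Taxon C, Taxon U}.
Most parsimonious ingroup topology: (Taxon N,((Taxon C,Taxon U),Taxon L)).
Changes per character on this tree: chelicerae fused: 1; dermal ossicles: 1; retractile claws: 1; sclerotic ring: 1.
Total = 4.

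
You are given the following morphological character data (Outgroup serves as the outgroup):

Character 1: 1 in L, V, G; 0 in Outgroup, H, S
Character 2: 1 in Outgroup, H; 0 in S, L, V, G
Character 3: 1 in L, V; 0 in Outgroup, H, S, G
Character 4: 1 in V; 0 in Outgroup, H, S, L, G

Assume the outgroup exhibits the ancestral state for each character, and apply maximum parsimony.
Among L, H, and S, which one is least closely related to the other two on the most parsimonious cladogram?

H

Character polarity is set by the outgroup: the derived state is whichever differs from the outgroup's state, so for Character 2 the derived state is '0', and for the remaining characters it is '1'.
Only G, L, and V show the derived state '1' for Character 1, supporting them as a clade.
Only G, L, S, and V show the derived state '0' for Character 2, supporting them as a clade.
Only L and V show the derived state '1' for Character 3, supporting them as a clade.
Character 4: derived state '1' in V only — an autapomorphy, so it tells us nothing about relationships among taxa.
Most parsimonious ingroup topology: ((((L,V),G),S),H).
L and S share a more recent common ancestor with each other than either does with H, so H is the least closely related of the three.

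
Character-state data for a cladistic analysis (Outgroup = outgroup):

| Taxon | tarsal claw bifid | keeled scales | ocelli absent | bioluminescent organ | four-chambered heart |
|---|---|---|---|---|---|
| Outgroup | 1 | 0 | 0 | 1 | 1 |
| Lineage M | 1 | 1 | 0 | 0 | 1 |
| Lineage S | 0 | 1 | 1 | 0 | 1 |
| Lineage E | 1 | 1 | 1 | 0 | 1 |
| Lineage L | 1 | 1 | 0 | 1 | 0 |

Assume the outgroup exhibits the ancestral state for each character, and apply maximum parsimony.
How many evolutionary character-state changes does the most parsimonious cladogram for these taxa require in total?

5

Character polarity is set by the outgroup: the derived state is whichever differs from the outgroup's state, so for tarsal claw bifid, bioluminescent organ, four-chambered heart the derived state is '0', and for the remaining characters it is '1'.
tarsal claw bifid (derived state '0') is unique to Lineage S (autapomorphy; uninformative for grouping).
keeled scales (derived state '1') is shared by all ingroup taxa — unites the whole ingroup.
ocelli absent: derived state '1' in Lineage E and Lineage S only — synapomorphy for {Lineage E, Lineage S}.
Only Lineage E, Lineage M, and Lineage S show the derived state '0' for bioluminescent organ, supporting them as a clade.
four-chambered heart: derived state '0' in Lineage L only — an autapomorphy, so it tells us nothing about relationships among taxa.
Most parsimonious ingroup topology: ((Lineage M,(Lineage S,Lineage E)),Lineage L).
Changes per character on this tree: tarsal claw bifid: 1; keeled scales: 1; ocelli absent: 1; bioluminescent organ: 1; four-chambered heart: 1.
Total = 5.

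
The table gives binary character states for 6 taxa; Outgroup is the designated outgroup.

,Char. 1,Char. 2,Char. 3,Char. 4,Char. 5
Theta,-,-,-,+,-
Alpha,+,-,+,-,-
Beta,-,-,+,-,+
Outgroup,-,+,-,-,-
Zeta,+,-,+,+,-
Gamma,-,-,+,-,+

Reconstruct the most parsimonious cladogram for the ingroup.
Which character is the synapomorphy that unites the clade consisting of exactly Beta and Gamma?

Character polarity is set by the outgroup: the derived state is whichever differs from the outgroup's state, so for Char. 2 the derived state is '-', and for the remaining characters it is '+'.
Char. 1 (derived state '+') is shared by Alpha and Zeta — a synapomorphy uniting that clade.
All ingroup taxa share the derived state '-' for Char. 2; it defines the ingroup but does not resolve relationships within it.
Char. 3 (derived state '+') is shared by Alpha, Beta, Gamma, and Zeta — a synapomorphy uniting that clade.
Char. 4 (state '+') occurs in Theta and Zeta but conflicts with the nesting implied by the other characters — most parsimoniously interpreted as homoplasy.
Char. 5: derived state '+' in Beta and Gamma only — synapomorphy for {Beta, Gamma}.
Most parsimonious ingroup topology: (((Gamma,Beta),(Alpha,Zeta)),Theta).
The clade {Beta, Gamma} is supported by Char. 5: its derived state '+' occurs in exactly those taxa and in no other taxon (including the outgroup).

Char. 5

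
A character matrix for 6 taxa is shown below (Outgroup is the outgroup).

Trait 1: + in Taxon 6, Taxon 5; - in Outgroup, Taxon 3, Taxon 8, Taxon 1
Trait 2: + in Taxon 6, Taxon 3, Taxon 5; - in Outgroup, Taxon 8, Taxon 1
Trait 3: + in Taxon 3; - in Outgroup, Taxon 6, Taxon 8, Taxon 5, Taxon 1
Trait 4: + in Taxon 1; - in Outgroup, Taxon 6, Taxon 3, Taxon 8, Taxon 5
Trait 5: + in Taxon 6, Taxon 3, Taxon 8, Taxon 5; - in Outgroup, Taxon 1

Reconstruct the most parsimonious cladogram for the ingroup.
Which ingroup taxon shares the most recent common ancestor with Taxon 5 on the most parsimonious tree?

The outgroup has state '-' for every character, so '+' is the derived state throughout.
Trait 1 (derived state '+') is shared by Taxon 5 and Taxon 6 — a synapomorphy uniting that clade.
Trait 2: derived state '+' in Taxon 3, Taxon 5, and Taxon 6 only — synapomorphy for {Taxon 3, Taxon 5, Taxon 6}.
Trait 3 (derived state '+') is unique to Taxon 3 (autapomorphy; uninformative for grouping).
Trait 4: derived state '+' in Taxon 1 only — an autapomorphy, so it tells us nothing about relationships among taxa.
Only Taxon 3, Taxon 5, Taxon 6, and Taxon 8 show the derived state '+' for Trait 5, supporting them as a clade.
Most parsimonious ingroup topology: ((((Taxon 6,Taxon 5),Taxon 3),Taxon 8),Taxon 1).
Taxon 5 and Taxon 6 form a cherry on this tree, so they are sister taxa.

Taxon 6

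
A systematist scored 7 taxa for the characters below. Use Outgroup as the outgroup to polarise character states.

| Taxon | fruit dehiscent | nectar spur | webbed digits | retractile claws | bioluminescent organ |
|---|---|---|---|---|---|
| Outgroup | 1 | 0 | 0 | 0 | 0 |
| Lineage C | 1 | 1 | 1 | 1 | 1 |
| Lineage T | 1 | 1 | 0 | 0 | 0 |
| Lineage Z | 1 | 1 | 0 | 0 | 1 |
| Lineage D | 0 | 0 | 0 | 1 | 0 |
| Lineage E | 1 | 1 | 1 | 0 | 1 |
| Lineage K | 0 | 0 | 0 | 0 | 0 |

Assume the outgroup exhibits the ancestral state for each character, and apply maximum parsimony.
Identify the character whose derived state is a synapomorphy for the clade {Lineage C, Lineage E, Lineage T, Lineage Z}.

nectar spur

Character polarity is set by the outgroup: the derived state is whichever differs from the outgroup's state, so for fruit dehiscent the derived state is '0', and for the remaining characters it is '1'.
fruit dehiscent: derived state '0' in Lineage D and Lineage K only — synapomorphy for {Lineage D, Lineage K}.
nectar spur: derived state '1' in Lineage C, Lineage E, Lineage T, and Lineage Z only — synapomorphy for {Lineage C, Lineage E, Lineage T, Lineage Z}.
Only Lineage C and Lineage E show the derived state '1' for webbed digits, supporting them as a clade.
retractile claws groups Lineage C and Lineage D, which is incompatible with the clades supported by the remaining characters; treating it as convergent (homoplasy) costs fewer steps than any alternative tree.
Only Lineage C, Lineage E, and Lineage Z show the derived state '1' for bioluminescent organ, supporting them as a clade.
Most parsimonious ingroup topology: ((((Lineage C,Lineage E),Lineage Z),Lineage T),(Lineage D,Lineage K)).
The clade {Lineage C, Lineage E, Lineage T, Lineage Z} is supported by nectar spur: its derived state '1' occurs in exactly those taxa and in no other taxon (including the outgroup).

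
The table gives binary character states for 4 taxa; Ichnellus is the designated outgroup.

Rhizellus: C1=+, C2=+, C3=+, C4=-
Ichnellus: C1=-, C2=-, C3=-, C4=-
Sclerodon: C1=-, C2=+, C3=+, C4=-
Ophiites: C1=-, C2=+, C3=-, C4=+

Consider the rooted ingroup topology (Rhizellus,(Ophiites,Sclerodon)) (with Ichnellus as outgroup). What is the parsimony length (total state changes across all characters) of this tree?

Map each character onto (Rhizellus,(Ophiites,Sclerodon)) (rooted by Ichnellus) and count the minimum state changes it requires (Fitch parsimony):
C1: 1; C2: 1; C3: 2; C4: 1.
Total tree length = 5.

5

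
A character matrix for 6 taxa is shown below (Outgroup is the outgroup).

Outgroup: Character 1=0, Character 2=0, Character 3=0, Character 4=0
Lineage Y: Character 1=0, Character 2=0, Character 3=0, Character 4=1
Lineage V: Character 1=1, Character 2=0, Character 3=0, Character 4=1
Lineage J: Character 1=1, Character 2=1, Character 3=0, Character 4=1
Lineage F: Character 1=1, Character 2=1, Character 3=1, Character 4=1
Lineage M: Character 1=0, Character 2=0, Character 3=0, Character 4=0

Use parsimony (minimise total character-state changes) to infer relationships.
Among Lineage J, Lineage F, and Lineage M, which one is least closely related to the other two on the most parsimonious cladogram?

Lineage M

The outgroup has state '0' for every character, so '1' is the derived state throughout.
Only Lineage F, Lineage J, and Lineage V show the derived state '1' for Character 1, supporting them as a clade.
Character 2: derived state '1' in Lineage F and Lineage J only — synapomorphy for {Lineage F, Lineage J}.
Character 3: derived state '1' in Lineage F only — an autapomorphy, so it tells us nothing about relationships among taxa.
Character 4: derived state '1' in Lineage F, Lineage J, Lineage V, and Lineage Y only — synapomorphy for {Lineage F, Lineage J, Lineage V, Lineage Y}.
Most parsimonious ingroup topology: ((Lineage Y,(Lineage V,(Lineage J,Lineage F))),Lineage M).
Lineage F and Lineage J share a more recent common ancestor with each other than either does with Lineage M, so Lineage M is the least closely related of the three.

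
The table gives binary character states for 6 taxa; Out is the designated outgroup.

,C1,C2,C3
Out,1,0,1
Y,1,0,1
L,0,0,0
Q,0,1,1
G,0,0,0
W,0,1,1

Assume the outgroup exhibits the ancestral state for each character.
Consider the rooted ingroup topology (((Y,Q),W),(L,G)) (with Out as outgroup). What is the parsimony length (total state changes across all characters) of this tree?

5

Map each character onto (((Y,Q),W),(L,G)) (rooted by Out) and count the minimum state changes it requires (Fitch parsimony):
C1: 2; C2: 2; C3: 1.
Total tree length = 5.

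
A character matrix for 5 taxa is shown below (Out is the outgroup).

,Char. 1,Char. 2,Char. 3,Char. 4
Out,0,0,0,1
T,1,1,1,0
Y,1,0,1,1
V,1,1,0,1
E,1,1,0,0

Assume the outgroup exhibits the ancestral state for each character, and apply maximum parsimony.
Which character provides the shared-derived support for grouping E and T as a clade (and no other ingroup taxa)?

Character polarity is set by the outgroup: the derived state is whichever differs from the outgroup's state, so for Char. 4 the derived state is '0', and for the remaining characters it is '1'.
All ingroup taxa share the derived state '1' for Char. 1; it defines the ingroup but does not resolve relationships within it.
Char. 2: derived state '1' in E, T, and V only — synapomorphy for {E, T, V}.
Char. 3 groups T and Y, which is incompatible with the clades supported by the remaining characters; treating it as convergent (homoplasy) costs fewer steps than any alternative tree.
Char. 4: derived state '0' in E and T only — synapomorphy for {E, T}.
Most parsimonious ingroup topology: (((T,E),V),Y).
The clade {E, T} is supported by Char. 4: its derived state '0' occurs in exactly those taxa and in no other taxon (including the outgroup).

Char. 4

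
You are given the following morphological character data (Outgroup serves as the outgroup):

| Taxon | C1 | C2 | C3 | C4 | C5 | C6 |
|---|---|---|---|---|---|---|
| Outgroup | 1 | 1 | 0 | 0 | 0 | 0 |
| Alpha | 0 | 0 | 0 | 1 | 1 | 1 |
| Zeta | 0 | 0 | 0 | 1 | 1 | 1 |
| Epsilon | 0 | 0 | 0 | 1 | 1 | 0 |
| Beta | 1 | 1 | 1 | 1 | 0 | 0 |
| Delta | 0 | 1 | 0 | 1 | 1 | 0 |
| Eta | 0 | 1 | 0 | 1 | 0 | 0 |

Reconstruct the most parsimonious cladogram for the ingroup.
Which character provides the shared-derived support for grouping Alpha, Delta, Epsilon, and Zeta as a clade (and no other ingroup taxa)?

C5

Character polarity is set by the outgroup: the derived state is whichever differs from the outgroup's state, so for C1, C2 the derived state is '0', and for the remaining characters it is '1'.
Only Alpha, Delta, Epsilon, Eta, and Zeta show the derived state '0' for C1, supporting them as a clade.
C2: derived state '0' in Alpha, Epsilon, and Zeta only — synapomorphy for {Alpha, Epsilon, Zeta}.
C3: derived state '1' in Beta only — an autapomorphy, so it tells us nothing about relationships among taxa.
C4 (derived state '1') is shared by all ingroup taxa — unites the whole ingroup.
C5: derived state '1' in Alpha, Delta, Epsilon, and Zeta only — synapomorphy for {Alpha, Delta, Epsilon, Zeta}.
C6: derived state '1' in Alpha and Zeta only — synapomorphy for {Alpha, Zeta}.
Most parsimonious ingroup topology: (((((Alpha,Zeta),Epsilon),Delta),Eta),Beta).
The clade {Alpha, Delta, Epsilon, Zeta} is supported by C5: its derived state '1' occurs in exactly those taxa and in no other taxon (including the outgroup).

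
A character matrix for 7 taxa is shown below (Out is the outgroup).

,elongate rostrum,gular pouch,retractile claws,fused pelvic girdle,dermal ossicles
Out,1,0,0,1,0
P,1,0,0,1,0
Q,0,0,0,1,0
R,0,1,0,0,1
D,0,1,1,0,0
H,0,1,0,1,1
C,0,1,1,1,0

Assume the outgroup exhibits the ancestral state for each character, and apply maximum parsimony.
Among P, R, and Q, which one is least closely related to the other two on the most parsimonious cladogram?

P

Character polarity is set by the outgroup: the derived state is whichever differs from the outgroup's state, so for elongate rostrum, fused pelvic girdle the derived state is '0', and for the remaining characters it is '1'.
Only C, D, H, Q, and R show the derived state '0' for elongate rostrum, supporting them as a clade.
Only C, D, H, and R show the derived state '1' for gular pouch, supporting them as a clade.
retractile claws: derived state '1' in C and D only — synapomorphy for {C, D}.
fused pelvic girdle (state '0') occurs in D and R but conflicts with the nesting implied by the other characters — most parsimoniously interpreted as homoplasy.
dermal ossicles: derived state '1' in H and R only — synapomorphy for {H, R}.
Most parsimonious ingroup topology: (P,(Q,((R,H),(D,C)))).
Q and R share a more recent common ancestor with each other than either does with P, so P is the least closely related of the three.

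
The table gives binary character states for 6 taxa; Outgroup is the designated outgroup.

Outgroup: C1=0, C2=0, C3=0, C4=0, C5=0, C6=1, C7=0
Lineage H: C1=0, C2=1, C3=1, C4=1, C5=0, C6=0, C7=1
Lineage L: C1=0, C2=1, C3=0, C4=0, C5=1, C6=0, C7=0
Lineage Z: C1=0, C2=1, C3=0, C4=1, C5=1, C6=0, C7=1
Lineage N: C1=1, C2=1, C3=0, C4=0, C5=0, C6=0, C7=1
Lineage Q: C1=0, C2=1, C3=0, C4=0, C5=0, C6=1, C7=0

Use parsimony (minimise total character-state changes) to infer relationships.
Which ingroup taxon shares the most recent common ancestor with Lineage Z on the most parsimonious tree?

Lineage H

Character polarity is set by the outgroup: the derived state is whichever differs from the outgroup's state, so for C6 the derived state is '0', and for the remaining characters it is '1'.
C1 (derived state '1') is unique to Lineage N (autapomorphy; uninformative for grouping).
All ingroup taxa share the derived state '1' for C2; it defines the ingroup but does not resolve relationships within it.
C3: derived state '1' in Lineage H only — an autapomorphy, so it tells us nothing about relationships among taxa.
C4: derived state '1' in Lineage H and Lineage Z only — synapomorphy for {Lineage H, Lineage Z}.
C5 groups Lineage L and Lineage Z, which is incompatible with the clades supported by the remaining characters; treating it as convergent (homoplasy) costs fewer steps than any alternative tree.
Only Lineage H, Lineage L, Lineage N, and Lineage Z show the derived state '0' for C6, supporting them as a clade.
C7: derived state '1' in Lineage H, Lineage N, and Lineage Z only — synapomorphy for {Lineage H, Lineage N, Lineage Z}.
Most parsimonious ingroup topology: ((((Lineage H,Lineage Z),Lineage N),Lineage L),Lineage Q).
Lineage Z and Lineage H form a cherry on this tree, so they are sister taxa.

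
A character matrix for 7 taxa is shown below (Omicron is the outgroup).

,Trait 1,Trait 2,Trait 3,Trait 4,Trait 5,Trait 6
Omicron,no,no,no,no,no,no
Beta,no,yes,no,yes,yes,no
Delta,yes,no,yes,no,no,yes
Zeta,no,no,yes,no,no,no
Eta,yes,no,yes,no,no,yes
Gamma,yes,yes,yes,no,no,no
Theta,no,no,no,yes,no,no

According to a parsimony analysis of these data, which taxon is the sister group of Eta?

The outgroup has state 'no' for every character, so 'yes' is the derived state throughout.
Trait 1 (derived state 'yes') is shared by Delta, Eta, and Gamma — a synapomorphy uniting that clade.
Trait 2 (state 'yes') occurs in Beta and Gamma but conflicts with the nesting implied by the other characters — most parsimoniously interpreted as homoplasy.
Only Delta, Eta, Gamma, and Zeta show the derived state 'yes' for Trait 3, supporting them as a clade.
Trait 4: derived state 'yes' in Beta and Theta only — synapomorphy for {Beta, Theta}.
Trait 5: derived state 'yes' in Beta only — an autapomorphy, so it tells us nothing about relationships among taxa.
Trait 6 (derived state 'yes') is shared by Delta and Eta — a synapomorphy uniting that clade.
Most parsimonious ingroup topology: ((Beta,Theta),(((Delta,Eta),Gamma),Zeta)).
Eta and Delta form a cherry on this tree, so they are sister taxa.

Delta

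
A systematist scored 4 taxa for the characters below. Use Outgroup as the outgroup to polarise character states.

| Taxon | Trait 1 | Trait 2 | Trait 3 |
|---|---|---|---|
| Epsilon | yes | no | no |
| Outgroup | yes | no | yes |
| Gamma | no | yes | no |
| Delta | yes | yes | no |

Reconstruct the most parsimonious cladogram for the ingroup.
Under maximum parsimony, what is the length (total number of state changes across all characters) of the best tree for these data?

Character polarity is set by the outgroup: the derived state is whichever differs from the outgroup's state, so for Trait 1, Trait 3 the derived state is 'no', and for the remaining characters it is 'yes'.
Trait 1 (derived state 'no') is unique to Gamma (autapomorphy; uninformative for grouping).
Trait 2 (derived state 'yes') is shared by Delta and Gamma — a synapomorphy uniting that clade.
All ingroup taxa share the derived state 'no' for Trait 3; it defines the ingroup but does not resolve relationships within it.
Most parsimonious ingroup topology: ((Gamma,Delta),Epsilon).
Changes per character on this tree: Trait 1: 1; Trait 2: 1; Trait 3: 1.
Total = 3.

3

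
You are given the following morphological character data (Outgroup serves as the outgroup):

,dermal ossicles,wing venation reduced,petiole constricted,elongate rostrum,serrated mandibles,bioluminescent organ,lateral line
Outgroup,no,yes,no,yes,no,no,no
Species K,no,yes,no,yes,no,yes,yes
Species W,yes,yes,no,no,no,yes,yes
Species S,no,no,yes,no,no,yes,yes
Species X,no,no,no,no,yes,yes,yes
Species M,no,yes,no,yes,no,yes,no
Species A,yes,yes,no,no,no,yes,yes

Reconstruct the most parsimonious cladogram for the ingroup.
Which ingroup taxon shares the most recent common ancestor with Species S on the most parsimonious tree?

Species X

Character polarity is set by the outgroup: the derived state is whichever differs from the outgroup's state, so for wing venation reduced, elongate rostrum the derived state is 'no', and for the remaining characters it is 'yes'.
Only Species A and Species W show the derived state 'yes' for dermal ossicles, supporting them as a clade.
wing venation reduced: derived state 'no' in Species S and Species X only — synapomorphy for {Species S, Species X}.
petiole constricted: derived state 'yes' in Species S only — an autapomorphy, so it tells us nothing about relationships among taxa.
Only Species A, Species S, Species W, and Species X show the derived state 'no' for elongate rostrum, supporting them as a clade.
serrated mandibles: derived state 'yes' in Species X only — an autapomorphy, so it tells us nothing about relationships among taxa.
All ingroup taxa share the derived state 'yes' for bioluminescent organ; it defines the ingroup but does not resolve relationships within it.
lateral line: derived state 'yes' in Species A, Species K, Species S, Species W, and Species X only — synapomorphy for {Species A, Species K, Species S, Species W, Species X}.
Most parsimonious ingroup topology: ((Species K,((Species W,Species A),(Species S,Species X))),Species M).
Species S and Species X form a cherry on this tree, so they are sister taxa.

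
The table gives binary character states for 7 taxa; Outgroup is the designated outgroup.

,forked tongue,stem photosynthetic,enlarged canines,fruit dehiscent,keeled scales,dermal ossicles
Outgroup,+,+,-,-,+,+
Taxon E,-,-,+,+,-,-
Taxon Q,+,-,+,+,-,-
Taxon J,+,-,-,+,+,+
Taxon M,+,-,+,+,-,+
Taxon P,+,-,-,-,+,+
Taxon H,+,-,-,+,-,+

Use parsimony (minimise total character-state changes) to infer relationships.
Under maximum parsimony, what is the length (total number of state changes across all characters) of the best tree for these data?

Character polarity is set by the outgroup: the derived state is whichever differs from the outgroup's state, so for forked tongue, stem photosynthetic, keeled scales, dermal ossicles the derived state is '-', and for the remaining characters it is '+'.
forked tongue: derived state '-' in Taxon E only — an autapomorphy, so it tells us nothing about relationships among taxa.
All ingroup taxa share the derived state '-' for stem photosynthetic; it defines the ingroup but does not resolve relationships within it.
enlarged canines (derived state '+') is shared by Taxon E, Taxon M, and Taxon Q — a synapomorphy uniting that clade.
fruit dehiscent: derived state '+' in Taxon E, Taxon H, Taxon J, Taxon M, and Taxon Q only — synapomorphy for {Taxon E, Taxon H, Taxon J, Taxon M, Taxon Q}.
keeled scales: derived state '-' in Taxon E, Taxon H, Taxon M, and Taxon Q only — synapomorphy for {Taxon E, Taxon H, Taxon M, Taxon Q}.
dermal ossicles (derived state '-') is shared by Taxon E and Taxon Q — a synapomorphy uniting that clade.
Most parsimonious ingroup topology: (((((Taxon E,Taxon Q),Taxon M),Taxon H),Taxon J),Taxon P).
Changes per character on this tree: forked tongue: 1; stem photosynthetic: 1; enlarged canines: 1; fruit dehiscent: 1; keeled scales: 1; dermal ossicles: 1.
Total = 6.

6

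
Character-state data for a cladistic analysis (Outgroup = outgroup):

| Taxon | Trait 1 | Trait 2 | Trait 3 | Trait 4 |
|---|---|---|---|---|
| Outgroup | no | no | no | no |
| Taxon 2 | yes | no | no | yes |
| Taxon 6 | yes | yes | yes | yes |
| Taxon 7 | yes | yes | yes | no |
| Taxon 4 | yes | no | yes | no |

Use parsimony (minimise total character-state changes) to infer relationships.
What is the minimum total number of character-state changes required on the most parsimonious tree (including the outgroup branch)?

The outgroup has state 'no' for every character, so 'yes' is the derived state throughout.
All ingroup taxa share the derived state 'yes' for Trait 1; it defines the ingroup but does not resolve relationships within it.
Trait 2 (derived state 'yes') is shared by Taxon 6 and Taxon 7 — a synapomorphy uniting that clade.
Trait 3 (derived state 'yes') is shared by Taxon 4, Taxon 6, and Taxon 7 — a synapomorphy uniting that clade.
Trait 4 groups Taxon 2 and Taxon 6, which is incompatible with the clades supported by the remaining characters; treating it as convergent (homoplasy) costs fewer steps than any alternative tree.
Most parsimonious ingroup topology: (Taxon 2,((Taxon 6,Taxon 7),Taxon 4)).
Changes per character on this tree: Trait 1: 1; Trait 2: 1; Trait 3: 1; Trait 4: 2.
Total = 5.

5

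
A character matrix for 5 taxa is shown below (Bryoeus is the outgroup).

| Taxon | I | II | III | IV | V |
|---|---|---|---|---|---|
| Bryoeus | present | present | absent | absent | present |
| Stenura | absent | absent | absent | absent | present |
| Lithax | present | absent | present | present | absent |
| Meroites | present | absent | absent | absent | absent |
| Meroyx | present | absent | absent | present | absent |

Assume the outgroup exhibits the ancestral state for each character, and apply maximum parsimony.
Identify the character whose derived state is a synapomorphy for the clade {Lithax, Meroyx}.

IV

Character polarity is set by the outgroup: the derived state is whichever differs from the outgroup's state, so for I, II, V the derived state is 'absent', and for the remaining characters it is 'present'.
I (derived state 'absent') is unique to Stenura (autapomorphy; uninformative for grouping).
II (derived state 'absent') is shared by all ingroup taxa — unites the whole ingroup.
III: derived state 'present' in Lithax only — an autapomorphy, so it tells us nothing about relationships among taxa.
IV (derived state 'present') is shared by Lithax and Meroyx — a synapomorphy uniting that clade.
V: derived state 'absent' in Lithax, Meroites, and Meroyx only — synapomorphy for {Lithax, Meroites, Meroyx}.
Most parsimonious ingroup topology: (Stenura,((Lithax,Meroyx),Meroites)).
The clade {Lithax, Meroyx} is supported by IV: its derived state 'present' occurs in exactly those taxa and in no other taxon (including the outgroup).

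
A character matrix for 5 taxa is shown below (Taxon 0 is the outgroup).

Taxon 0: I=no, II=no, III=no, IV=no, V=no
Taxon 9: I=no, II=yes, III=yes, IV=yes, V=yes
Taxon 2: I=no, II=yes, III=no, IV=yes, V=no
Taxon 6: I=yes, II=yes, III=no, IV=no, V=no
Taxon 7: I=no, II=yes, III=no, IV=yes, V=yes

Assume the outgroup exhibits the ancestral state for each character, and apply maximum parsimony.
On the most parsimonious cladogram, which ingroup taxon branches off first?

The outgroup has state 'no' for every character, so 'yes' is the derived state throughout.
I (derived state 'yes') is unique to Taxon 6 (autapomorphy; uninformative for grouping).
II (derived state 'yes') is shared by all ingroup taxa — unites the whole ingroup.
III (derived state 'yes') is unique to Taxon 9 (autapomorphy; uninformative for grouping).
Only Taxon 2, Taxon 7, and Taxon 9 show the derived state 'yes' for IV, supporting them as a clade.
V (derived state 'yes') is shared by Taxon 7 and Taxon 9 — a synapomorphy uniting that clade.
Most parsimonious ingroup topology: (((Taxon 9,Taxon 7),Taxon 2),Taxon 6).
Taxon 6 is sister to the clade containing all other ingroup taxa, so it is the earliest-diverging (most basal) ingroup lineage.

Taxon 6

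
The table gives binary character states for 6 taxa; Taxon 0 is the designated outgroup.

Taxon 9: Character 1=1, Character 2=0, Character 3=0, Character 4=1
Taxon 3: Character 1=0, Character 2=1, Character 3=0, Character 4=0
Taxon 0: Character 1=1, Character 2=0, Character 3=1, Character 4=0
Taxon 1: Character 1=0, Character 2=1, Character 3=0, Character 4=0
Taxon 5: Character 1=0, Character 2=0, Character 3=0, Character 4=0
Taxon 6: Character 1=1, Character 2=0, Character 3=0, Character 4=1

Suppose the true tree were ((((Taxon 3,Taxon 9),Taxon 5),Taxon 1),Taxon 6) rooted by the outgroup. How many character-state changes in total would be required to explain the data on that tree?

7

Map each character onto ((((Taxon 3,Taxon 9),Taxon 5),Taxon 1),Taxon 6) (rooted by Taxon 0) and count the minimum state changes it requires (Fitch parsimony):
Character 1: 2; Character 2: 2; Character 3: 1; Character 4: 2.
Total tree length = 7.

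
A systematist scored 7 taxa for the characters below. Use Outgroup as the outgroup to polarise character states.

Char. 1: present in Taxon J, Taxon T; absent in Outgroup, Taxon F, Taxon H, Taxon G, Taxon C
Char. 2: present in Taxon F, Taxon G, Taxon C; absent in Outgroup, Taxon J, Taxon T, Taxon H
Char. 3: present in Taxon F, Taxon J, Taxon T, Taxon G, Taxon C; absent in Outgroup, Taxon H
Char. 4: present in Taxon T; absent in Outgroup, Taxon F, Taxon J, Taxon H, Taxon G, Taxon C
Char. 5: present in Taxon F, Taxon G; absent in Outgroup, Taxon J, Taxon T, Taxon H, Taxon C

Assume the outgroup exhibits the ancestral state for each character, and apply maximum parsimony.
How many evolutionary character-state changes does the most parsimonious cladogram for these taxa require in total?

5

The outgroup has state 'absent' for every character, so 'present' is the derived state throughout.
Char. 1 (derived state 'present') is shared by Taxon J and Taxon T — a synapomorphy uniting that clade.
Only Taxon C, Taxon F, and Taxon G show the derived state 'present' for Char. 2, supporting them as a clade.
Only Taxon C, Taxon F, Taxon G, Taxon J, and Taxon T show the derived state 'present' for Char. 3, supporting them as a clade.
Char. 4 (derived state 'present') is unique to Taxon T (autapomorphy; uninformative for grouping).
Char. 5: derived state 'present' in Taxon F and Taxon G only — synapomorphy for {Taxon F, Taxon G}.
Most parsimonious ingroup topology: ((((Taxon F,Taxon G),Taxon C),(Taxon J,Taxon T)),Taxon H).
Changes per character on this tree: Char. 1: 1; Char. 2: 1; Char. 3: 1; Char. 4: 1; Char. 5: 1.
Total = 5.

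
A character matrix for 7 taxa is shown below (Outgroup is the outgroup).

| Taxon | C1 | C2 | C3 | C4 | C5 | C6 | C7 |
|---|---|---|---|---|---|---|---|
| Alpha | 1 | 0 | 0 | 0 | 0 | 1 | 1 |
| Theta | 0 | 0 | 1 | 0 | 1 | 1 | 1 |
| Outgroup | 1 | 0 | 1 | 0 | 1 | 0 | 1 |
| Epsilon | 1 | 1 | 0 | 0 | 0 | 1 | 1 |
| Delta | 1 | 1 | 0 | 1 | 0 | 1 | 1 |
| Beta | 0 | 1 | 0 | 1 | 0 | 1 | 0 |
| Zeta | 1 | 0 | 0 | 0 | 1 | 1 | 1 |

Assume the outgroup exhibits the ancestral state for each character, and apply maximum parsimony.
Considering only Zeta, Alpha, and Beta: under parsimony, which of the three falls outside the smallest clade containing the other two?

Character polarity is set by the outgroup: the derived state is whichever differs from the outgroup's state, so for C1, C3, C5, C7 the derived state is '0', and for the remaining characters it is '1'.
C1 groups Beta and Theta, which is incompatible with the clades supported by the remaining characters; treating it as convergent (homoplasy) costs fewer steps than any alternative tree.
C2: derived state '1' in Beta, Delta, and Epsilon only — synapomorphy for {Beta, Delta, Epsilon}.
C3: derived state '0' in Alpha, Beta, Delta, Epsilon, and Zeta only — synapomorphy for {Alpha, Beta, Delta, Epsilon, Zeta}.
C4 (derived state '1') is shared by Beta and Delta — a synapomorphy uniting that clade.
C5: derived state '0' in Alpha, Beta, Delta, and Epsilon only — synapomorphy for {Alpha, Beta, Delta, Epsilon}.
C6 (derived state '1') is shared by all ingroup taxa — unites the whole ingroup.
C7 (derived state '0') is unique to Beta (autapomorphy; uninformative for grouping).
Most parsimonious ingroup topology: ((((Epsilon,(Delta,Beta)),Alpha),Zeta),Theta).
Beta and Alpha share a more recent common ancestor with each other than either does with Zeta, so Zeta is the least closely related of the three.

Zeta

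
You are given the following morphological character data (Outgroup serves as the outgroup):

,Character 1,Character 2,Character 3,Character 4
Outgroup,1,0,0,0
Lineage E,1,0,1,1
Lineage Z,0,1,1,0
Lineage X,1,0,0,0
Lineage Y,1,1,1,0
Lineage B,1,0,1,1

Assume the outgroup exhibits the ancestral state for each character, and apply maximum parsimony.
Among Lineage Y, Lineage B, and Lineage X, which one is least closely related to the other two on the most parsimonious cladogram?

Lineage X

Character polarity is set by the outgroup: the derived state is whichever differs from the outgroup's state, so for Character 1 the derived state is '0', and for the remaining characters it is '1'.
Character 1: derived state '0' in Lineage Z only — an autapomorphy, so it tells us nothing about relationships among taxa.
Character 2 (derived state '1') is shared by Lineage Y and Lineage Z — a synapomorphy uniting that clade.
Character 3: derived state '1' in Lineage B, Lineage E, Lineage Y, and Lineage Z only — synapomorphy for {Lineage B, Lineage E, Lineage Y, Lineage Z}.
Character 4 (derived state '1') is shared by Lineage B and Lineage E — a synapomorphy uniting that clade.
Most parsimonious ingroup topology: (((Lineage E,Lineage B),(Lineage Z,Lineage Y)),Lineage X).
Lineage Y and Lineage B share a more recent common ancestor with each other than either does with Lineage X, so Lineage X is the least closely related of the three.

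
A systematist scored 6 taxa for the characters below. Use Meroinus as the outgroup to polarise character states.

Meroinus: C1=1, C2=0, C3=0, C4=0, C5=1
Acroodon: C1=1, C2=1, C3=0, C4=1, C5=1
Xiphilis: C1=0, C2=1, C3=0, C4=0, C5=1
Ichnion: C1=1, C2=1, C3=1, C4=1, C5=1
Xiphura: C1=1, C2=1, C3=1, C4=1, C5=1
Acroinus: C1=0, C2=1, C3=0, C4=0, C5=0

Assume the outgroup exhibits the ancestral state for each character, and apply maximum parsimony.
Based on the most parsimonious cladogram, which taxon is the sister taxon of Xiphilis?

Acroinus

Character polarity is set by the outgroup: the derived state is whichever differs from the outgroup's state, so for C1, C5 the derived state is '0', and for the remaining characters it is '1'.
C1: derived state '0' in Acroinus and Xiphilis only — synapomorphy for {Acroinus, Xiphilis}.
All ingroup taxa share the derived state '1' for C2; it defines the ingroup but does not resolve relationships within it.
Only Ichnion and Xiphura show the derived state '1' for C3, supporting them as a clade.
Only Acroodon, Ichnion, and Xiphura show the derived state '1' for C4, supporting them as a clade.
C5 (derived state '0') is unique to Acroinus (autapomorphy; uninformative for grouping).
Most parsimonious ingroup topology: ((Acroodon,(Ichnion,Xiphura)),(Xiphilis,Acroinus)).
Xiphilis and Acroinus form a cherry on this tree, so they are sister taxa.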